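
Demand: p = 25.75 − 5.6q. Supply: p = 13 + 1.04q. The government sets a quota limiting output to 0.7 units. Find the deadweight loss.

4.94

Competitive equilibrium: 25.75 − 5.6q = 13 + 1.04q → q* = 1.9202, p* = 14.997.
At q = 0.7: demand price = 25.75 − 5.6·0.7 = 21.83; supply price = 13 + 1.04·0.7 = 13.728.
Δq = 1.9202 − 0.7 = 1.2202; wedge = 21.83 − 13.728 = 8.102.
The triangle = ½ × 1.2202 × 8.102 = 4.94.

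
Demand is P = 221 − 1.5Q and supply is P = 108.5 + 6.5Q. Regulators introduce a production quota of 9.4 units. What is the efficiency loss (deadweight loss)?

Competitive equilibrium: 221 − 1.5Q = 108.5 + 6.5Q → Q* = 14.0625, P* = 199.9063.
At Q = 9.4: demand price = 221 − 1.5·9.4 = 206.9; supply price = 108.5 + 6.5·9.4 = 169.6.
ΔQ = 14.0625 − 9.4 = 4.6625; wedge = 206.9 − 169.6 = 37.3.
Welfare loss = ½ × 4.6625 × 37.3 = 86.96.

86.96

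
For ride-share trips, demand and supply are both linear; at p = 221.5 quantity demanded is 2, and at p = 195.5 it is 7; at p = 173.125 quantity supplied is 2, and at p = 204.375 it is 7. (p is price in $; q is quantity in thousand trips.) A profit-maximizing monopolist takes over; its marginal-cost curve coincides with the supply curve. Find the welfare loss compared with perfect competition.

$21.64 thousand

Demand slope = (195.5 − 221.5)/(7 − 2) = −5.2, so p = 231.9 − 5.2q.
Supply slope = (204.375 − 173.125)/(7 − 2) = 6.25, so p = 160.625 + 6.25q.
Competitive equilibrium: 231.9 − 5.2q = 160.625 + 6.25q → q* = 6.2249, p* = 199.5306.
Marginal revenue: MR = 231.9 − 10.4q. Set MR = MC: 231.9 − 10.4q = 160.625 + 6.25q → q_m = 4.2808.
Price p_m = 231.9 − 5.2·4.2808 = 209.6398; MC(q_m) = 160.625 + 6.25·4.2808 = 187.38.
Competitive q* = 6.2249, so Δq = 1.9441; wedge = 209.6398 − 187.38 = 22.2598.
Deadweight loss = ½ × 1.9441 × 22.2598 = $21.64 thousand.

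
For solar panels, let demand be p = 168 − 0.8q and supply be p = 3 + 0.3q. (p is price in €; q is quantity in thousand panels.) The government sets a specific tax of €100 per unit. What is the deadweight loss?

Competitive equilibrium: 168 − 0.8q = 3 + 0.3q → q* = 150, p* = 48.
With the tax, the buyer price exceeds the seller price by 100: (168 − 0.8q) − (3 + 0.3q) = 100 → q' = 59.09091.
Δq = 150 − 59.09091 = 90.90909; the wedge equals the tax, 100.
The triangle = ½ × 90.90909 × 100 = €4545.45 thousand.

€4545.45 thousand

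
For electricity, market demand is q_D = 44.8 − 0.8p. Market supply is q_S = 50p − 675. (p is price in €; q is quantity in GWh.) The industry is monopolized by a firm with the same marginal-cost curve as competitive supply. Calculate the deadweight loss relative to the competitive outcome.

In inverse form: demand p = 56 − 1.25q, supply p = 13.5 + 0.02q.
Competitive equilibrium: 56 − 1.25q = 13.5 + 0.02q → q* = 33.4646, p* = 14.1693.
Marginal revenue: MR = 56 − 2.5q. Set MR = MC: 56 − 2.5q = 13.5 + 0.02q → q_m = 16.8651.
Price p_m = 56 − 1.25·16.8651 = 34.9186; MC(q_m) = 13.5 + 0.02·16.8651 = 13.8373.
Competitive q* = 33.4646, so Δq = 16.5995; wedge = 34.9186 − 13.8373 = 21.0813.
Welfare loss = ½ × 16.5995 × 21.0813 = €174.97.

€174.97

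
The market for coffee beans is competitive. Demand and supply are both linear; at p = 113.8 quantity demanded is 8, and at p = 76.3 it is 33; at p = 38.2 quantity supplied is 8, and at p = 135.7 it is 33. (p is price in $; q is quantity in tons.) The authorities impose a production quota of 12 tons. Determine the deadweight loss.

Demand slope = (76.3 − 113.8)/(33 − 8) = −1.5, so p = 125.8 − 1.5q.
Supply slope = (135.7 − 38.2)/(33 − 8) = 3.9, so p = 7 + 3.9q.
Competitive equilibrium: 125.8 − 1.5q = 7 + 3.9q → q* = 22, p* = 92.8.
At q = 12: demand price = 125.8 − 1.5·12 = 107.8; supply price = 7 + 3.9·12 = 53.8.
Δq = 22 − 12 = 10; wedge = 107.8 − 53.8 = 54.
The triangle = ½ × 10 × 54 = $270.

$270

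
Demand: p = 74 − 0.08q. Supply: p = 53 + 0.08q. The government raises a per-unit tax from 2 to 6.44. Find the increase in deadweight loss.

Competitive equilibrium: 74 − 0.08q = 53 + 0.08q → q* = 131.25, p* = 63.5.
For a per-unit tax t: Δq = t/0.16, so DWL = ½·t·(t/0.16) = t²/0.32.
At t = 2: DWL = 12.5. At t = 6.44: DWL = 129.605.
Increase = 129.605 − 12.5 = 117.105.

117.105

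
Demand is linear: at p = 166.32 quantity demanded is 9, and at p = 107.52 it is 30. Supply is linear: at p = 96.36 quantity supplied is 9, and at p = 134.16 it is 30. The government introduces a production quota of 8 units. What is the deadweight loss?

Demand slope = (107.52 − 166.32)/(30 − 9) = −2.8, so p = 191.52 − 2.8q.
Supply slope = (134.16 − 96.36)/(30 − 9) = 1.8, so p = 80.16 + 1.8q.
Competitive equilibrium: 191.52 − 2.8q = 80.16 + 1.8q → q* = 24.2087, p* = 123.7357.
At q = 8: demand price = 191.52 − 2.8·8 = 169.12; supply price = 80.16 + 1.8·8 = 94.56.
Δq = 24.2087 − 8 = 16.2087; wedge = 169.12 − 94.56 = 74.56.
The triangle = ½ × 16.2087 × 74.56 = 604.26.

604.26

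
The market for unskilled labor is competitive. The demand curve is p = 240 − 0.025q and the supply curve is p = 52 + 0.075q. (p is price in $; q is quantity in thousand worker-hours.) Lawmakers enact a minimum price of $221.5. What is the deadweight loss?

$64980 thousand

Competitive equilibrium: 240 − 0.025q = 52 + 0.075q → q* = 1880, p* = 193.
At the floor p = 221.5, quantity demanded = (240 − 221.5)/0.025 = 740.
Sellers' marginal cost at q' = 740: 52 + 0.075·740 = 107.5.
Δq = 1880 − 740 = 1140; wedge = 221.5 − 107.5 = 114.
The triangle = ½ × 1140 × 114 = $64980 thousand.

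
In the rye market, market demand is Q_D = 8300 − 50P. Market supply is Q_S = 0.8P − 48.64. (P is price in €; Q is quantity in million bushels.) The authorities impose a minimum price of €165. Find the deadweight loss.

In inverse form: demand P = 166 − 0.02Q, supply P = 60.8 + 1.25Q.
Competitive equilibrium: 166 − 0.02Q = 60.8 + 1.25Q → Q* = 82.8346, P* = 164.3433.
At the floor P = 165, quantity demanded = (166 − 165)/0.02 = 50.
Sellers' marginal cost at Q' = 50: 60.8 + 1.25·50 = 123.3.
ΔQ = 82.8346 − 50 = 32.8346; wedge = 165 − 123.3 = 41.7.
Deadweight loss = ½ × 32.8346 × 41.7 = €684.60 million.

€684.60 million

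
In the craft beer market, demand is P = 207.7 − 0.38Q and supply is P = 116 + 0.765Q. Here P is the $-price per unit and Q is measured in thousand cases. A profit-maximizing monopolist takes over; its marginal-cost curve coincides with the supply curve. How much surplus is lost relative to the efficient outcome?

Competitive equilibrium: 207.7 − 0.38Q = 116 + 0.765Q → Q* = 80.0873, P* = 177.2668.
Marginal revenue: MR = 207.7 − 0.76Q. Set MR = MC: 207.7 − 0.76Q = 116 + 0.765Q → Q_m = 60.1311.
Price P_m = 207.7 − 0.38·60.1311 = 184.8502; MC(Q_m) = 116 + 0.765·60.1311 = 162.0003.
Competitive Q* = 80.0873, so ΔQ = 19.9562; wedge = 184.8502 − 162.0003 = 22.8499.
The triangle = ½ × 19.9562 × 22.8499 = $228 thousand.

$228 thousand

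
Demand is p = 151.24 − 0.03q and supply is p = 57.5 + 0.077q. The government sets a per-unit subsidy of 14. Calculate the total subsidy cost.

Competitive equilibrium: 151.24 − 0.03q = 57.5 + 0.077q → q* = 876.0748, p* = 124.9578.
The subsidy lowers effective supply by 14: p = 43.5 + 0.077q.
New quantity: 151.24 − 0.03q = 43.5 + 0.077q → q' = 1006.9159.
Total subsidy cost = 14 × 1006.9159 = 14096.82.

14096.82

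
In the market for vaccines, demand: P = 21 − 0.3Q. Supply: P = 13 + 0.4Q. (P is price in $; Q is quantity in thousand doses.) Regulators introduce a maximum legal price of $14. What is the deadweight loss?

$27.90 thousand

Competitive equilibrium: 21 − 0.3Q = 13 + 0.4Q → Q* = 11.4286, P* = 17.5714.
At the ceiling P = 14, quantity supplied = (14 − 13)/0.4 = 2.5.
Willingness to pay at Q' = 2.5: 21 − 0.3·2.5 = 20.25.
ΔQ = 11.4286 − 2.5 = 8.9286; wedge = 20.25 − 14 = 6.25.
The triangle = ½ × 8.9286 × 6.25 = $27.90 thousand.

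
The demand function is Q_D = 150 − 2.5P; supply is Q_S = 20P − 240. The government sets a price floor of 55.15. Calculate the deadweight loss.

In inverse form: demand P = 60 − 0.4Q, supply P = 12 + 0.05Q.
Competitive equilibrium: 60 − 0.4Q = 12 + 0.05Q → Q* = 106.6667, P* = 17.3333.
At the floor P = 55.15, quantity demanded = (60 − 55.15)/0.4 = 12.125.
Sellers' marginal cost at Q' = 12.125: 12 + 0.05·12.125 = 12.6063.
ΔQ = 106.6667 − 12.125 = 94.5417; wedge = 55.15 − 12.6063 = 42.5437.
Welfare loss = ½ × 94.5417 × 42.5437 = 2011.08.

2011.08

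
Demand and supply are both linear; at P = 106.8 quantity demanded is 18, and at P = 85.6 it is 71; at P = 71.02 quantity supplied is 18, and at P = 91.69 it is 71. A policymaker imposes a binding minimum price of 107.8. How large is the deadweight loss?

Demand slope = (85.6 − 106.8)/(71 − 18) = −0.4, so P = 114 − 0.4Q.
Supply slope = (91.69 − 71.02)/(71 − 18) = 0.39, so P = 64 + 0.39Q.
Competitive equilibrium: 114 − 0.4Q = 64 + 0.39Q → Q* = 63.2911, P* = 88.6835.
At the floor P = 107.8, quantity demanded = (114 − 107.8)/0.4 = 15.5.
Sellers' marginal cost at Q' = 15.5: 64 + 0.39·15.5 = 70.045.
ΔQ = 63.2911 − 15.5 = 47.7911; wedge = 107.8 − 70.045 = 37.755.
Deadweight loss = ½ × 47.7911 × 37.755 = 902.18.

902.18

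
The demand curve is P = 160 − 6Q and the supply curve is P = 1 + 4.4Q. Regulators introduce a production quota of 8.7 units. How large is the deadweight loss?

225.72

Competitive equilibrium: 160 − 6Q = 1 + 4.4Q → Q* = 15.2885, P* = 68.2692.
At Q = 8.7: demand price = 160 − 6·8.7 = 107.8; supply price = 1 + 4.4·8.7 = 39.28.
ΔQ = 15.2885 − 8.7 = 6.5885; wedge = 107.8 − 39.28 = 68.52.
Welfare loss = ½ × 6.5885 × 68.52 = 225.72.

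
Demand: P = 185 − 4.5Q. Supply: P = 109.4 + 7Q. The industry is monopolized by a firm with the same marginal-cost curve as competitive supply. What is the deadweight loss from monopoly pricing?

Competitive equilibrium: 185 − 4.5Q = 109.4 + 7Q → Q* = 6.5739, P* = 155.4174.
Marginal revenue: MR = 185 − 9Q. Set MR = MC: 185 − 9Q = 109.4 + 7Q → Q_m = 4.725.
Price P_m = 185 − 4.5·4.725 = 163.7375; MC(Q_m) = 109.4 + 7·4.725 = 142.475.
Competitive Q* = 6.5739, so ΔQ = 1.8489; wedge = 163.7375 − 142.475 = 21.2625.
Welfare loss = ½ × 1.8489 × 21.2625 = 19.66.

19.66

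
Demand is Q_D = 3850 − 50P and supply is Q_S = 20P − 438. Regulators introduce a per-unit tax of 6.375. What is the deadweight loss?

290.29

In inverse form: demand P = 77 − 0.02Q, supply P = 21.9 + 0.05Q.
Competitive equilibrium: 77 − 0.02Q = 21.9 + 0.05Q → Q* = 787.1429, P* = 61.2571.
With the tax, the buyer price exceeds the seller price by 6.375: (77 − 0.02Q) − (21.9 + 0.05Q) = 6.375 → Q' = 696.0714.
ΔQ = 787.1429 − 696.0714 = 91.0715; the wedge equals the tax, 6.375.
The triangle = ½ × 91.0715 × 6.375 = 290.29.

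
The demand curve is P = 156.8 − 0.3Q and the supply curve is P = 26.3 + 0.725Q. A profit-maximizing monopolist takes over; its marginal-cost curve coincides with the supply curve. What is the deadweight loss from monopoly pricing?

Competitive equilibrium: 156.8 − 0.3Q = 26.3 + 0.725Q → Q* = 127.3171, P* = 118.6049.
Marginal revenue: MR = 156.8 − 0.6Q. Set MR = MC: 156.8 − 0.6Q = 26.3 + 0.725Q → Q_m = 98.4906.
Price P_m = 156.8 − 0.3·98.4906 = 127.2528; MC(Q_m) = 26.3 + 0.725·98.4906 = 97.7057.
Competitive Q* = 127.3171, so ΔQ = 28.8265; wedge = 127.2528 − 97.7057 = 29.5471.
DWL = ½ × 28.8265 × 29.5471 = 425.87.

425.87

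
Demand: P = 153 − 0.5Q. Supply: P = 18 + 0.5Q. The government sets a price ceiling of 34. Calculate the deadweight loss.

5304.50

Competitive equilibrium: 153 − 0.5Q = 18 + 0.5Q → Q* = 135, P* = 85.5.
At the ceiling P = 34, quantity supplied = (34 − 18)/0.5 = 32.
Willingness to pay at Q' = 32: 153 − 0.5·32 = 137.
ΔQ = 135 − 32 = 103; wedge = 137 − 34 = 103.
DWL = ½ × 103 × 103 = 5304.50.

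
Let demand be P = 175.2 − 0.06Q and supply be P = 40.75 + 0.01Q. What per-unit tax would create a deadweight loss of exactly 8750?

35

Competitive equilibrium: 175.2 − 0.06Q = 40.75 + 0.01Q → Q* = 1920.7143, P* = 59.9571.
A tax t gives ΔQ = t/0.07 and wedge t, so DWL = t²/0.14.
t²/0.14 = 8750 → t² = 1225 → t = 35.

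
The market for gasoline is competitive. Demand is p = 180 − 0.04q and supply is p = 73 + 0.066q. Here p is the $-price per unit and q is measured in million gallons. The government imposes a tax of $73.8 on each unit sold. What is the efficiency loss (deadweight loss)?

$25690.75 million

Competitive equilibrium: 180 − 0.04q = 73 + 0.066q → q* = 1009.43396, p* = 139.62264.
With the tax, the buyer price exceeds the seller price by 73.8: (180 − 0.04q) − (73 + 0.066q) = 73.8 → q' = 313.20755.
Δq = 1009.43396 − 313.20755 = 696.22641; the wedge equals the tax, 73.8.
Welfare loss = ½ × 696.22641 × 73.8 = $25690.75 million.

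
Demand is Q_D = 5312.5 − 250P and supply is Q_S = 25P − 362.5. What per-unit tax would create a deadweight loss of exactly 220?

4.4

In inverse form: demand P = 21.25 − 0.004Q, supply P = 14.5 + 0.04Q.
Competitive equilibrium: 21.25 − 0.004Q = 14.5 + 0.04Q → Q* = 153.4091, P* = 20.6364.
A tax t gives ΔQ = t/0.044 and wedge t, so DWL = t²/0.088.
t²/0.088 = 220 → t² = 19.36 → t = 4.4.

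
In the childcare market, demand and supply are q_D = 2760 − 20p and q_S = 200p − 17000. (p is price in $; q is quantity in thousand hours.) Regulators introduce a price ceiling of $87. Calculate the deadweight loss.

In inverse form: demand p = 138 − 0.05q, supply p = 85 + 0.005q.
Competitive equilibrium: 138 − 0.05q = 85 + 0.005q → q* = 963.6364, p* = 89.8182.
At the ceiling p = 87, quantity supplied = (87 − 85)/0.005 = 400.
Willingness to pay at q' = 400: 138 − 0.05·400 = 118.
Δq = 963.6364 − 400 = 563.6364; wedge = 118 − 87 = 31.
Welfare loss = ½ × 563.6364 × 31 = $8736.36 thousand.

$8736.36 thousand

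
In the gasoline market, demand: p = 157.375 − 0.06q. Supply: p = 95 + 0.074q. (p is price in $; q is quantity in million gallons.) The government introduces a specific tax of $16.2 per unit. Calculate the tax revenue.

Competitive equilibrium: 157.375 − 0.06q = 95 + 0.074q → q* = 465.4851, p* = 129.4459.
With the tax, the buyer price exceeds the seller price by 16.2: (157.375 − 0.06q) − (95 + 0.074q) = 16.2 → q' = 344.5896.
Tax revenue = 16.2 × 344.5896 = $5582.35 million.

$5582.35 million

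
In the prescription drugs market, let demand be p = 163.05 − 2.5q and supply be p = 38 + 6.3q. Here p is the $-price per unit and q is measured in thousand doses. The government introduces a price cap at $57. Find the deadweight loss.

$551.38 thousand

Competitive equilibrium: 163.05 − 2.5q = 38 + 6.3q → q* = 14.2102, p* = 127.5244.
At the ceiling p = 57, quantity supplied = (57 − 38)/6.3 = 3.0159.
Willingness to pay at q' = 3.0159: 163.05 − 2.5·3.0159 = 155.5103.
Δq = 14.2102 − 3.0159 = 11.1943; wedge = 155.5103 − 57 = 98.5103.
DWL = ½ × 11.1943 × 98.5103 = $551.38 thousand.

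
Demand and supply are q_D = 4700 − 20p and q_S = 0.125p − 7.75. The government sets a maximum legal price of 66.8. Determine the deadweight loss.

1756.59

In inverse form: demand p = 235 − 0.05q, supply p = 62 + 8q.
Competitive equilibrium: 235 − 0.05q = 62 + 8q → q* = 21.4907, p* = 233.9255.
At the ceiling p = 66.8, quantity supplied = (66.8 − 62)/8 = 0.6.
Willingness to pay at q' = 0.6: 235 − 0.05·0.6 = 234.97.
Δq = 21.4907 − 0.6 = 20.8907; wedge = 234.97 − 66.8 = 168.17.
Welfare loss = ½ × 20.8907 × 168.17 = 1756.59.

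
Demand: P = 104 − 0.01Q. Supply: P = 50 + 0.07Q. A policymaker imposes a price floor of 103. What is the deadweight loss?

Competitive equilibrium: 104 − 0.01Q = 50 + 0.07Q → Q* = 675, P* = 97.25.
At the floor P = 103, quantity demanded = (104 − 103)/0.01 = 100.
Sellers' marginal cost at Q' = 100: 50 + 0.07·100 = 57.
ΔQ = 675 − 100 = 575; wedge = 103 − 57 = 46.
Welfare loss = ½ × 575 × 46 = 13225.

13225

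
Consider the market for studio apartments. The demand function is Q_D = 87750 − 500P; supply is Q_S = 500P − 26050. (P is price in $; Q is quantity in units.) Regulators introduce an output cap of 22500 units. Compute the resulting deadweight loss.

$139445

In inverse form: demand P = 175.5 − 0.002Q, supply P = 52.1 + 0.002Q.
Competitive equilibrium: 175.5 − 0.002Q = 52.1 + 0.002Q → Q* = 30850, P* = 113.8.
At Q = 22500: demand price = 175.5 − 0.002·22500 = 130.5; supply price = 52.1 + 0.002·22500 = 97.1.
ΔQ = 30850 − 22500 = 8350; wedge = 130.5 − 97.1 = 33.4.
DWL = ½ × 8350 × 33.4 = $139445.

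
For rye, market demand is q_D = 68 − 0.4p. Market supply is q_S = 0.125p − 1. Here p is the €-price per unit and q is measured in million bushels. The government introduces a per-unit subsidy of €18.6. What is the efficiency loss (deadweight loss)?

In inverse form: demand p = 170 − 2.5q, supply p = 8 + 8q.
Competitive equilibrium: 170 − 2.5q = 8 + 8q → q* = 15.4286, p* = 131.4286.
The subsidy lowers effective supply by 18.6: p = 8q − 10.6.
New quantity: 170 − 2.5q = 8q − 10.6 → q' = 17.2.
Overproduction Δq = 17.2 − 15.4286 = 1.7714; wedge = subsidy = 18.6.
The triangle = ½ × 1.7714 × 18.6 = €16.47 million.

€16.47 million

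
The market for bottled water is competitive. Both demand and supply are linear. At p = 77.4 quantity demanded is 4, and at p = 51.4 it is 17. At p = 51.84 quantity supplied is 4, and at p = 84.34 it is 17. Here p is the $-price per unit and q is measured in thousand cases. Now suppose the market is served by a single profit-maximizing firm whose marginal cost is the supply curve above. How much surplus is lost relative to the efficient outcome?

$19.96 thousand

Demand slope = (51.4 − 77.4)/(17 − 4) = −2, so p = 85.4 − 2q.
Supply slope = (84.34 − 51.84)/(17 − 4) = 2.5, so p = 41.84 + 2.5q.
Competitive equilibrium: 85.4 − 2q = 41.84 + 2.5q → q* = 9.68, p* = 66.04.
Marginal revenue: MR = 85.4 − 4q. Set MR = MC: 85.4 − 4q = 41.84 + 2.5q → q_m = 6.7015.
Price p_m = 85.4 − 2·6.7015 = 71.997; MC(q_m) = 41.84 + 2.5·6.7015 = 58.5938.
Competitive q* = 9.68, so Δq = 2.9785; wedge = 71.997 − 58.5938 = 13.4032.
Deadweight loss = ½ × 2.9785 × 13.4032 = $19.96 thousand.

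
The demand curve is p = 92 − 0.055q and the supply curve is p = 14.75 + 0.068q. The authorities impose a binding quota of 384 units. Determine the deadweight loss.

Competitive equilibrium: 92 − 0.055q = 14.75 + 0.068q → q* = 628.0488, p* = 57.4573.
At q = 384: demand price = 92 − 0.055·384 = 70.88; supply price = 14.75 + 0.068·384 = 40.862.
Δq = 628.0488 − 384 = 244.0488; wedge = 70.88 − 40.862 = 30.018.
DWL = ½ × 244.0488 × 30.018 = 3662.93.

3662.93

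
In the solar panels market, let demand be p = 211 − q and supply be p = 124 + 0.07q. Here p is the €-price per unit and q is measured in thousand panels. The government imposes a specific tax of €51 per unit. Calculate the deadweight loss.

Competitive equilibrium: 211 − q = 124 + 0.07q → q* = 81.3084, p* = 129.6916.
With the tax, the buyer price exceeds the seller price by 51: (211 − q) − (124 + 0.07q) = 51 → q' = 33.6449.
Δq = 81.3084 − 33.6449 = 47.6635; the wedge equals the tax, 51.
Welfare loss = ½ × 47.6635 × 51 = €1215.42 thousand.

€1215.42 thousand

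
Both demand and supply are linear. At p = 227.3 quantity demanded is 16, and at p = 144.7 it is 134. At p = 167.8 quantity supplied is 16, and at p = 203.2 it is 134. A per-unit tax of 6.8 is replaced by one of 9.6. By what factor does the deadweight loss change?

1.993

Demand slope = (144.7 − 227.3)/(134 − 16) = −0.7, so p = 238.5 − 0.7q.
Supply slope = (203.2 − 167.8)/(134 − 16) = 0.3, so p = 163 + 0.3q.
Competitive equilibrium: 238.5 − 0.7q = 163 + 0.3q → q* = 75.5, p* = 185.65.
For a per-unit tax t: Δq = t/1, so DWL = ½·t·(t/1) = t²/2.
At t = 6.8: DWL = 23.12. At t = 9.6: DWL = 46.08.
Ratio = (9.6/6.8)² = 1.993.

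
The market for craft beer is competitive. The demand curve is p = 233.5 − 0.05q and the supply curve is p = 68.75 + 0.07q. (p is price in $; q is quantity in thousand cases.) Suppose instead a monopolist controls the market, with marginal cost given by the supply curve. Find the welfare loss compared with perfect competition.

Competitive equilibrium: 233.5 − 0.05q = 68.75 + 0.07q → q* = 1372.9167, p* = 164.8542.
Marginal revenue: MR = 233.5 − 0.1q. Set MR = MC: 233.5 − 0.1q = 68.75 + 0.07q → q_m = 969.1176.
Price p_m = 233.5 − 0.05·969.1176 = 185.0441; MC(q_m) = 68.75 + 0.07·969.1176 = 136.5882.
Competitive q* = 1372.9167, so Δq = 403.7991; wedge = 185.0441 − 136.5882 = 48.4559.
The triangle = ½ × 403.7991 × 48.4559 = $9783.22 thousand.

$9783.22 thousand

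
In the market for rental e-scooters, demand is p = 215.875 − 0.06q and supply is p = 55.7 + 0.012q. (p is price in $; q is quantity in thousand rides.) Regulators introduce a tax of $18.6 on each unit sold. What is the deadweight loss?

Competitive equilibrium: 215.875 − 0.06q = 55.7 + 0.012q → q* = 2224.6528, p* = 82.3958.
With the tax, the buyer price exceeds the seller price by 18.6: (215.875 − 0.06q) − (55.7 + 0.012q) = 18.6 → q' = 1966.3194.
Δq = 2224.6528 − 1966.3194 = 258.3334; the wedge equals the tax, 18.6.
DWL = ½ × 258.3334 × 18.6 = $2402.50 thousand.

$2402.50 thousand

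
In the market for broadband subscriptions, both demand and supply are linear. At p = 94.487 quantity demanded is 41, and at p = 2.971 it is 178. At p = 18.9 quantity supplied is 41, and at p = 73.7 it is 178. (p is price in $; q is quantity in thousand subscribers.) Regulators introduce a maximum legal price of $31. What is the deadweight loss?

Demand slope = (2.971 − 94.487)/(178 − 41) = −0.668, so p = 121.875 − 0.668q.
Supply slope = (73.7 − 18.9)/(178 − 41) = 0.4, so p = 2.5 + 0.4q.
Competitive equilibrium: 121.875 − 0.668q = 2.5 + 0.4q → q* = 111.7743, p* = 47.2097.
At the ceiling p = 31, quantity supplied = (31 − 2.5)/0.4 = 71.25.
Willingness to pay at q' = 71.25: 121.875 − 0.668·71.25 = 74.28.
Δq = 111.7743 − 71.25 = 40.5243; wedge = 74.28 − 31 = 43.28.
Welfare loss = ½ × 40.5243 × 43.28 = $876.95 thousand.

$876.95 thousand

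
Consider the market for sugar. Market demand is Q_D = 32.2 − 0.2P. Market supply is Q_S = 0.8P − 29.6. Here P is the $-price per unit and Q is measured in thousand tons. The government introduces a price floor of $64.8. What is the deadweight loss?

In inverse form: demand P = 161 − 5Q, supply P = 37 + 1.25Q.
Competitive equilibrium: 161 − 5Q = 37 + 1.25Q → Q* = 19.84, P* = 61.8.
At the floor P = 64.8, quantity demanded = (161 − 64.8)/5 = 19.24.
Sellers' marginal cost at Q' = 19.24: 37 + 1.25·19.24 = 61.05.
ΔQ = 19.84 − 19.24 = 0.6; wedge = 64.8 − 61.05 = 3.75.
DWL = ½ × 0.6 × 3.75 = $1.125 thousand.

$1.125 thousand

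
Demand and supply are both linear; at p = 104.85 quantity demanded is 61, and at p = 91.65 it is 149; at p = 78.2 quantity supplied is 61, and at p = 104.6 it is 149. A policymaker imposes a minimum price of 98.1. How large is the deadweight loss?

Demand slope = (91.65 − 104.85)/(149 − 61) = −0.15, so p = 114 − 0.15q.
Supply slope = (104.6 − 78.2)/(149 − 61) = 0.3, so p = 59.9 + 0.3q.
Competitive equilibrium: 114 − 0.15q = 59.9 + 0.3q → q* = 120.2222, p* = 95.9667.
At the floor p = 98.1, quantity demanded = (114 − 98.1)/0.15 = 106.
Sellers' marginal cost at q' = 106: 59.9 + 0.3·106 = 91.7.
Δq = 120.2222 − 106 = 14.2222; wedge = 98.1 − 91.7 = 6.4.
Deadweight loss = ½ × 14.2222 × 6.4 = 45.51.

45.51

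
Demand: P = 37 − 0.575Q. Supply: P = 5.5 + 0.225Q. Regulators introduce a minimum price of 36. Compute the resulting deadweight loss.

566.58

Competitive equilibrium: 37 − 0.575Q = 5.5 + 0.225Q → Q* = 39.375, P* = 14.3594.
At the floor P = 36, quantity demanded = (37 − 36)/0.575 = 1.7391.
Sellers' marginal cost at Q' = 1.7391: 5.5 + 0.225·1.7391 = 5.8913.
ΔQ = 39.375 − 1.7391 = 37.6359; wedge = 36 − 5.8913 = 30.1087.
The triangle = ½ × 37.6359 × 30.1087 = 566.58.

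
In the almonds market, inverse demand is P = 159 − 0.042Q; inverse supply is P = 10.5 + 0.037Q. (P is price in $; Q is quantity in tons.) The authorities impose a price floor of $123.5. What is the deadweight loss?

$42273.23

Competitive equilibrium: 159 − 0.042Q = 10.5 + 0.037Q → Q* = 1879.7468, P* = 80.0506.
At the floor P = 123.5, quantity demanded = (159 − 123.5)/0.042 = 845.2381.
Sellers' marginal cost at Q' = 845.2381: 10.5 + 0.037·845.2381 = 41.7738.
ΔQ = 1879.7468 − 845.2381 = 1034.5087; wedge = 123.5 − 41.7738 = 81.7262.
Deadweight loss = ½ × 1034.5087 × 81.7262 = $42273.23.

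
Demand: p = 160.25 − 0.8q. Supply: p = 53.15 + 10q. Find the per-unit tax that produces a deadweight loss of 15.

Competitive equilibrium: 160.25 − 0.8q = 53.15 + 10q → q* = 9.9167, p* = 152.3167.
A tax t gives Δq = t/10.8 and wedge t, so DWL = t²/21.6.
t²/21.6 = 15 → t² = 324 → t = 18.

18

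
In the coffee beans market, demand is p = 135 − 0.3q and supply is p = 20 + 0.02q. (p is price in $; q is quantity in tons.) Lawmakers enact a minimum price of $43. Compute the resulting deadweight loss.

Competitive equilibrium: 135 − 0.3q = 20 + 0.02q → q* = 359.375, p* = 27.1875.
At the floor p = 43, quantity demanded = (135 − 43)/0.3 = 306.6667.
Sellers' marginal cost at q' = 306.6667: 20 + 0.02·306.6667 = 26.1333.
Δq = 359.375 − 306.6667 = 52.7083; wedge = 43 − 26.1333 = 16.8667.
Welfare loss = ½ × 52.7083 × 16.8667 = $444.51.

$444.51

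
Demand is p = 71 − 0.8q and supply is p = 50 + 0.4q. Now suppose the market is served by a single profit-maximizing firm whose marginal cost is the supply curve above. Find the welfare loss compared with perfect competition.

29.40

Competitive equilibrium: 71 − 0.8q = 50 + 0.4q → q* = 17.5, p* = 57.
Marginal revenue: MR = 71 − 1.6q. Set MR = MC: 71 − 1.6q = 50 + 0.4q → q_m = 10.5.
Price p_m = 71 − 0.8·10.5 = 62.6; MC(q_m) = 50 + 0.4·10.5 = 54.2.
Competitive q* = 17.5, so Δq = 7; wedge = 62.6 − 54.2 = 8.4.
DWL = ½ × 7 × 8.4 = 29.40.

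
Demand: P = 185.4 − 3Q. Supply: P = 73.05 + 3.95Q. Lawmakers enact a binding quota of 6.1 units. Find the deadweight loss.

Competitive equilibrium: 185.4 − 3Q = 73.05 + 3.95Q → Q* = 16.16547, P* = 136.9036.
At Q = 6.1: demand price = 185.4 − 3·6.1 = 167.1; supply price = 73.05 + 3.95·6.1 = 97.145.
ΔQ = 16.16547 − 6.1 = 10.06547; wedge = 167.1 − 97.145 = 69.955.
The triangle = ½ × 10.06547 × 69.955 = 352.06.

352.06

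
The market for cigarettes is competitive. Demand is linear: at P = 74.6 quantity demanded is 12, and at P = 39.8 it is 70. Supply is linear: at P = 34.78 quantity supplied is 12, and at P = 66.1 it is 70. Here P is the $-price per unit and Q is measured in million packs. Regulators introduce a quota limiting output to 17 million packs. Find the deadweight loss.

$510.60 million

Demand slope = (39.8 − 74.6)/(70 − 12) = −0.6, so P = 81.8 − 0.6Q.
Supply slope = (66.1 − 34.78)/(70 − 12) = 0.54, so P = 28.3 + 0.54Q.
Competitive equilibrium: 81.8 − 0.6Q = 28.3 + 0.54Q → Q* = 46.9298, P* = 53.6421.
At Q = 17: demand price = 81.8 − 0.6·17 = 71.6; supply price = 28.3 + 0.54·17 = 37.48.
ΔQ = 46.9298 − 17 = 29.9298; wedge = 71.6 − 37.48 = 34.12.
The triangle = ½ × 29.9298 × 34.12 = $510.60 million.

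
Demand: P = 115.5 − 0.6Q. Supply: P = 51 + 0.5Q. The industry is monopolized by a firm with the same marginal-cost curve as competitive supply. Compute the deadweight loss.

Competitive equilibrium: 115.5 − 0.6Q = 51 + 0.5Q → Q* = 58.6364, P* = 80.3182.
Marginal revenue: MR = 115.5 − 1.2Q. Set MR = MC: 115.5 − 1.2Q = 51 + 0.5Q → Q_m = 37.9412.
Price P_m = 115.5 − 0.6·37.9412 = 92.7353; MC(Q_m) = 51 + 0.5·37.9412 = 69.9706.
Competitive Q* = 58.6364, so ΔQ = 20.6952; wedge = 92.7353 − 69.9706 = 22.7647.
Deadweight loss = ½ × 20.6952 × 22.7647 = 235.56.

235.56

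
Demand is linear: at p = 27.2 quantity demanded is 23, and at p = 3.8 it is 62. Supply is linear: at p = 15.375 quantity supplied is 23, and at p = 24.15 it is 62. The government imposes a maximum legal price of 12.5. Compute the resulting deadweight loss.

303.19

Demand slope = (3.8 − 27.2)/(62 − 23) = −0.6, so p = 41 − 0.6q.
Supply slope = (24.15 − 15.375)/(62 − 23) = 0.225, so p = 10.2 + 0.225q.
Competitive equilibrium: 41 − 0.6q = 10.2 + 0.225q → q* = 37.3333, p* = 18.6.
At the ceiling p = 12.5, quantity supplied = (12.5 − 10.2)/0.225 = 10.2222.
Willingness to pay at q' = 10.2222: 41 − 0.6·10.2222 = 34.8667.
Δq = 37.3333 − 10.2222 = 27.1111; wedge = 34.8667 − 12.5 = 22.3667.
The triangle = ½ × 27.1111 × 22.3667 = 303.19.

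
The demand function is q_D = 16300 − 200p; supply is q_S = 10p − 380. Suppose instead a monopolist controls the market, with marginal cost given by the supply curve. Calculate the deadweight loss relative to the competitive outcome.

In inverse form: demand p = 81.5 − 0.005q, supply p = 38 + 0.1q.
Competitive equilibrium: 81.5 − 0.005q = 38 + 0.1q → q* = 414.2857, p* = 79.4286.
Marginal revenue: MR = 81.5 − 0.01q. Set MR = MC: 81.5 − 0.01q = 38 + 0.1q → q_m = 395.4545.
Price p_m = 81.5 − 0.005·395.4545 = 79.5227; MC(q_m) = 38 + 0.1·395.4545 = 77.5455.
Competitive q* = 414.2857, so Δq = 18.8312; wedge = 79.5227 − 77.5455 = 1.9772.
Deadweight loss = ½ × 18.8312 × 1.9772 = 18.62.

18.62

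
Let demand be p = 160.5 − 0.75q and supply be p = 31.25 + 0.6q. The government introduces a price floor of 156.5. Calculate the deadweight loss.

Competitive equilibrium: 160.5 − 0.75q = 31.25 + 0.6q → q* = 95.7407, p* = 88.6944.
At the floor p = 156.5, quantity demanded = (160.5 − 156.5)/0.75 = 5.3333.
Sellers' marginal cost at q' = 5.3333: 31.25 + 0.6·5.3333 = 34.45.
Δq = 95.7407 − 5.3333 = 90.4074; wedge = 156.5 − 34.45 = 122.05.
The triangle = ½ × 90.4074 × 122.05 = 5517.11.

5517.11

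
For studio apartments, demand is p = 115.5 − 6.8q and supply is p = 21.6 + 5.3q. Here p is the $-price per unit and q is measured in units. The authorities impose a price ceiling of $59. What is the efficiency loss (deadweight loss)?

Competitive equilibrium: 115.5 − 6.8q = 21.6 + 5.3q → q* = 7.7603, p* = 62.7298.
At the ceiling p = 59, quantity supplied = (59 − 21.6)/5.3 = 7.0566.
Willingness to pay at q' = 7.0566: 115.5 − 6.8·7.0566 = 67.5151.
Δq = 7.7603 − 7.0566 = 0.7037; wedge = 67.5151 − 59 = 8.5151.
The triangle = ½ × 0.7037 × 8.5151 = $3.

$3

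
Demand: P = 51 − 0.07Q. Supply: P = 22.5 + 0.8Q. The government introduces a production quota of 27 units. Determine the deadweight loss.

Competitive equilibrium: 51 − 0.07Q = 22.5 + 0.8Q → Q* = 32.7586, P* = 48.7069.
At Q = 27: demand price = 51 − 0.07·27 = 49.11; supply price = 22.5 + 0.8·27 = 44.1.
ΔQ = 32.7586 − 27 = 5.7586; wedge = 49.11 − 44.1 = 5.01.
The triangle = ½ × 5.7586 × 5.01 = 14.43.

14.43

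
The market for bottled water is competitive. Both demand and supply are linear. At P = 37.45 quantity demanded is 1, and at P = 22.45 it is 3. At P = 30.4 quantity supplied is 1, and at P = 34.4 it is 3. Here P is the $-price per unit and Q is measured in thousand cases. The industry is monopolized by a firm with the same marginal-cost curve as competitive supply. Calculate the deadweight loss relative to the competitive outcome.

Demand slope = (22.45 − 37.45)/(3 − 1) = −7.5, so P = 44.95 − 7.5Q.
Supply slope = (34.4 − 30.4)/(3 − 1) = 2, so P = 28.4 + 2Q.
Competitive equilibrium: 44.95 − 7.5Q = 28.4 + 2Q → Q* = 1.7421, P* = 31.8842.
Marginal revenue: MR = 44.95 − 15Q. Set MR = MC: 44.95 − 15Q = 28.4 + 2Q → Q_m = 0.9735.
Price P_m = 44.95 − 7.5·0.9735 = 37.6488; MC(Q_m) = 28.4 + 2·0.9735 = 30.347.
Competitive Q* = 1.7421, so ΔQ = 0.7686; wedge = 37.6488 − 30.347 = 7.3018.
Deadweight loss = ½ × 0.7686 × 7.3018 = $2.81 thousand.

$2.81 thousand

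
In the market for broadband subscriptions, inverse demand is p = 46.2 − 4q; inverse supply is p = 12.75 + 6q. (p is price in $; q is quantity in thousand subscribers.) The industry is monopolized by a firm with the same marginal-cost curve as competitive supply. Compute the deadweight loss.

$4.57 thousand

Competitive equilibrium: 46.2 − 4q = 12.75 + 6q → q* = 3.345, p* = 32.82.
Marginal revenue: MR = 46.2 − 8q. Set MR = MC: 46.2 − 8q = 12.75 + 6q → q_m = 2.3893.
Price p_m = 46.2 − 4·2.3893 = 36.6428; MC(q_m) = 12.75 + 6·2.3893 = 27.0858.
Competitive q* = 3.345, so Δq = 0.9557; wedge = 36.6428 − 27.0858 = 9.557.
The triangle = ½ × 0.9557 × 9.557 = $4.57 thousand.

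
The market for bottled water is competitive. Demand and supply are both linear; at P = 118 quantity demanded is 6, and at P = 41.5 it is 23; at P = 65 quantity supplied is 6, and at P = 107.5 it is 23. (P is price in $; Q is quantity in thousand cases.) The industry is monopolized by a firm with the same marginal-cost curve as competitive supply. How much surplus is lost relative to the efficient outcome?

Demand slope = (41.5 − 118)/(23 − 6) = −4.5, so P = 145 − 4.5Q.
Supply slope = (107.5 − 65)/(23 − 6) = 2.5, so P = 50 + 2.5Q.
Competitive equilibrium: 145 − 4.5Q = 50 + 2.5Q → Q* = 13.5714, P* = 83.9286.
Marginal revenue: MR = 145 − 9Q. Set MR = MC: 145 − 9Q = 50 + 2.5Q → Q_m = 8.2609.
Price P_m = 145 − 4.5·8.2609 = 107.826; MC(Q_m) = 50 + 2.5·8.2609 = 70.6523.
Competitive Q* = 13.5714, so ΔQ = 5.3105; wedge = 107.826 − 70.6523 = 37.1737.
Deadweight loss = ½ × 5.3105 × 37.1737 = $98.71 thousand.

$98.71 thousand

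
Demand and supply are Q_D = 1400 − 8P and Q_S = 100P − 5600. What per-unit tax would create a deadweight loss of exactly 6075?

In inverse form: demand P = 175 − 0.125Q, supply P = 56 + 0.01Q.
Competitive equilibrium: 175 − 0.125Q = 56 + 0.01Q → Q* = 881.4815, P* = 64.8148.
A tax t gives ΔQ = t/0.135 and wedge t, so DWL = t²/0.27.
t²/0.27 = 6075 → t² = 1640.25 → t = 40.5.

40.5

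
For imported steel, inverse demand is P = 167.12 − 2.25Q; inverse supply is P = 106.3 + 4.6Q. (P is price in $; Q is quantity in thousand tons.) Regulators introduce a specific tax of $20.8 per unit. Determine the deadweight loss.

Competitive equilibrium: 167.12 − 2.25Q = 106.3 + 4.6Q → Q* = 8.8788, P* = 147.1426.
With the tax, the buyer price exceeds the seller price by 20.8: (167.12 − 2.25Q) − (106.3 + 4.6Q) = 20.8 → Q' = 5.8423.
ΔQ = 8.8788 − 5.8423 = 3.0365; the wedge equals the tax, 20.8.
Welfare loss = ½ × 3.0365 × 20.8 = $31.58 thousand.

$31.58 thousand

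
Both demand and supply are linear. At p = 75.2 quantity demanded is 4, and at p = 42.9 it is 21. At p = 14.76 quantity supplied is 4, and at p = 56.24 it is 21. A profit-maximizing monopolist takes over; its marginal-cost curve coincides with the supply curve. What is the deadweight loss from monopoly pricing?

Demand slope = (42.9 − 75.2)/(21 − 4) = −1.9, so p = 82.8 − 1.9q.
Supply slope = (56.24 − 14.76)/(21 − 4) = 2.44, so p = 5 + 2.44q.
Competitive equilibrium: 82.8 − 1.9q = 5 + 2.44q → q* = 17.9263, p* = 48.7401.
Marginal revenue: MR = 82.8 − 3.8q. Set MR = MC: 82.8 − 3.8q = 5 + 2.44q → q_m = 12.4679.
Price p_m = 82.8 − 1.9·12.4679 = 59.111; MC(q_m) = 5 + 2.44·12.4679 = 35.4217.
Competitive q* = 17.9263, so Δq = 5.4584; wedge = 59.111 − 35.4217 = 23.6893.
DWL = ½ × 5.4584 × 23.6893 = 64.65.

64.65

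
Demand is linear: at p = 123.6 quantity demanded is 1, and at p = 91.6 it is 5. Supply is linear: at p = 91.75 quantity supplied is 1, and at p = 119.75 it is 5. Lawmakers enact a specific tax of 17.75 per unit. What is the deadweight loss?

Demand slope = (91.6 − 123.6)/(5 − 1) = −8, so p = 131.6 − 8q.
Supply slope = (119.75 − 91.75)/(5 − 1) = 7, so p = 84.75 + 7q.
Competitive equilibrium: 131.6 − 8q = 84.75 + 7q → q* = 3.1233, p* = 106.6133.
With the tax, the buyer price exceeds the seller price by 17.75: (131.6 − 8q) − (84.75 + 7q) = 17.75 → q' = 1.94.
Δq = 3.1233 − 1.94 = 1.1833; the wedge equals the tax, 17.75.
DWL = ½ × 1.1833 × 17.75 = 10.50.

10.50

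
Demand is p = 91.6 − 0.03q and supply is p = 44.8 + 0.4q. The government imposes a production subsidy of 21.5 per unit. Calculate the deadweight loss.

Competitive equilibrium: 91.6 − 0.03q = 44.8 + 0.4q → q* = 108.8372, p* = 88.3349.
The subsidy lowers effective supply by 21.5: p = 23.3 + 0.4q.
New quantity: 91.6 − 0.03q = 23.3 + 0.4q → q' = 158.8372.
Overproduction Δq = 158.8372 − 108.8372 = 50; wedge = subsidy = 21.5.
Welfare loss = ½ × 50 × 21.5 = 537.50.

537.50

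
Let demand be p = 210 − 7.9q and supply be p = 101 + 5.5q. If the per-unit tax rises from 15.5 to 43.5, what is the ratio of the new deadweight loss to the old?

7.876

Competitive equilibrium: 210 − 7.9q = 101 + 5.5q → q* = 8.1343, p* = 145.7388.
For a per-unit tax t: Δq = t/13.4, so DWL = ½·t·(t/13.4) = t²/26.8.
At t = 15.5: DWL = 8.965. At t = 43.5: DWL = 70.606.
Ratio = (43.5/15.5)² = 7.876.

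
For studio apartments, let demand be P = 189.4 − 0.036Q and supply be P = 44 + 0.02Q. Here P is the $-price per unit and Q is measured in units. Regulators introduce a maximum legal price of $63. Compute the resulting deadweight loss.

Competitive equilibrium: 189.4 − 0.036Q = 44 + 0.02Q → Q* = 2596.4286, P* = 95.9286.
At the ceiling P = 63, quantity supplied = (63 − 44)/0.02 = 950.
Willingness to pay at Q' = 950: 189.4 − 0.036·950 = 155.2.
ΔQ = 2596.4286 − 950 = 1646.4286; wedge = 155.2 − 63 = 92.2.
DWL = ½ × 1646.4286 × 92.2 = $75900.36.

$75900.36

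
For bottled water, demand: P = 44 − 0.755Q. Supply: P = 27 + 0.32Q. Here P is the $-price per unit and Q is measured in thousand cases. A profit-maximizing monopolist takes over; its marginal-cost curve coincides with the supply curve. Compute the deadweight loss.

$22.88 thousand

Competitive equilibrium: 44 − 0.755Q = 27 + 0.32Q → Q* = 15.814, P* = 32.0605.
Marginal revenue: MR = 44 − 1.51Q. Set MR = MC: 44 − 1.51Q = 27 + 0.32Q → Q_m = 9.2896.
Price P_m = 44 − 0.755·9.2896 = 36.9864; MC(Q_m) = 27 + 0.32·9.2896 = 29.9727.
Competitive Q* = 15.814, so ΔQ = 6.5244; wedge = 36.9864 − 29.9727 = 7.0137.
Welfare loss = ½ × 6.5244 × 7.0137 = $22.88 thousand.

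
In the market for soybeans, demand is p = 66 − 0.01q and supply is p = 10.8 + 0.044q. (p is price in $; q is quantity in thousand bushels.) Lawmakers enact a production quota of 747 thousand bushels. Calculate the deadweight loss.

$2045.18 thousand

Competitive equilibrium: 66 − 0.01q = 10.8 + 0.044q → q* = 1022.2222, p* = 55.7778.
At q = 747: demand price = 66 − 0.01·747 = 58.53; supply price = 10.8 + 0.044·747 = 43.668.
Δq = 1022.2222 − 747 = 275.2222; wedge = 58.53 − 43.668 = 14.862.
Deadweight loss = ½ × 275.2222 × 14.862 = $2045.18 thousand.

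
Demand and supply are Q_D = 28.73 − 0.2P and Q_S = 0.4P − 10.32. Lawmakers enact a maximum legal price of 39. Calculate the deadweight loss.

408.20

In inverse form: demand P = 143.65 − 5Q, supply P = 25.8 + 2.5Q.
Competitive equilibrium: 143.65 − 5Q = 25.8 + 2.5Q → Q* = 15.7133, P* = 65.0833.
At the ceiling P = 39, quantity supplied = (39 − 25.8)/2.5 = 5.28.
Willingness to pay at Q' = 5.28: 143.65 − 5·5.28 = 117.25.
ΔQ = 15.7133 − 5.28 = 10.4333; wedge = 117.25 − 39 = 78.25.
Deadweight loss = ½ × 10.4333 × 78.25 = 408.20.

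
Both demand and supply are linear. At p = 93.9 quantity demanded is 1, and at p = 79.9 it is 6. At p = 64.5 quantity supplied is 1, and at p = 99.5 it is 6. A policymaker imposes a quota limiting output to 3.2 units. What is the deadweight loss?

Demand slope = (79.9 − 93.9)/(6 − 1) = −2.8, so p = 96.7 − 2.8q.
Supply slope = (99.5 − 64.5)/(6 − 1) = 7, so p = 57.5 + 7q.
Competitive equilibrium: 96.7 − 2.8q = 57.5 + 7q → q* = 4, p* = 85.5.
At q = 3.2: demand price = 96.7 − 2.8·3.2 = 87.74; supply price = 57.5 + 7·3.2 = 79.9.
Δq = 4 − 3.2 = 0.8; wedge = 87.74 − 79.9 = 7.84.
Deadweight loss = ½ × 0.8 × 7.84 = 3.136.

3.136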